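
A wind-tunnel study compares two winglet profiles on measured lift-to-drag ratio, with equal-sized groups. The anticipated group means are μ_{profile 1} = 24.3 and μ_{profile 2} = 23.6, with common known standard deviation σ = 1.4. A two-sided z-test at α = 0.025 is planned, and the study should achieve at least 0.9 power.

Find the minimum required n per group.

Standardized effect: d = |μ_{profile 1} − μ_{profile 2}| / σ = |24.3 − 23.6| / 1.4 = 0.5000
Set Φ(δ − 2.241) = 0.9; then δ − 2.241 = Φ⁻¹(0.9) = 1.282, giving δ = 3.523.
(The Φ(−δ − z_{α/2}) term is vanishingly small for δ > 0 and is dropped in the standard sample-size formula.)
δ = d·√(n/2) ⇒ n = 2(δ/d)² = 2 × (3.523 / 0.5000)² = 99.29.
Round up to the next whole unit.

n = 100 per group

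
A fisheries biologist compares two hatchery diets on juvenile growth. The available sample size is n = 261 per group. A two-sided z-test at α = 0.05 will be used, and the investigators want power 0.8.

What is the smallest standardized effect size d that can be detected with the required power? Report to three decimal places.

d ≈ 0.245

Need Φ(δ − 1.960) = 0.8, so δ = 1.960 + 0.842 = 2.802.
(Lower-tail contribution to power is negligible for δ > 0.)
δ = d·√(n/2) ⇒ d = δ/√(n/2) = 2.802/√(261/2) = 0.2452.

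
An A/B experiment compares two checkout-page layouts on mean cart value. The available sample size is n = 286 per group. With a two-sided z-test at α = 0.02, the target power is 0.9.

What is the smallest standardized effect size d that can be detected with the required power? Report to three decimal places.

d ≈ 0.302

Need Φ(δ − 2.326) = 0.9, so δ = 2.326 + 1.282 = 3.608.
(The second rejection-region term Φ(−δ − z_{α/2}) is negligible and dropped.)
δ = d·√(n/2) ⇒ d = δ/√(n/2) = 3.608/√(286/2) = 0.3017.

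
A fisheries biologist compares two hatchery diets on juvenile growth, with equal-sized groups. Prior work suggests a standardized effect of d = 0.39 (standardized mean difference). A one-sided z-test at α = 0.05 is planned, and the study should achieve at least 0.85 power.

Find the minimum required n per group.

n = 95 per group

For power 0.85 need Φ(δ − z_{0.05}) = 0.85, so δ = z_{0.05} + z_{0.15} = 1.645 + 1.036 = 2.681.
δ = d·√(n/2) ⇒ n = 2(δ/d)² = 2 × (2.681 / 0.39)² = 94.53.
Round up to the next whole unit.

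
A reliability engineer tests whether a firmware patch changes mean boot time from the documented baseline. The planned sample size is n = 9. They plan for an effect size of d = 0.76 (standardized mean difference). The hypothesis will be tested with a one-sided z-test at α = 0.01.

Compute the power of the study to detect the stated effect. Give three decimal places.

Noncentrality parameter: δ = d·√n = 0.76 × √9 = 2.2800
Critical value for a one-sided test at α = 0.01: z_α = 2.326.
Power = P(Z > 2.326 − δ) = Φ(-0.046) = 0.4815.

Power ≈ 0.482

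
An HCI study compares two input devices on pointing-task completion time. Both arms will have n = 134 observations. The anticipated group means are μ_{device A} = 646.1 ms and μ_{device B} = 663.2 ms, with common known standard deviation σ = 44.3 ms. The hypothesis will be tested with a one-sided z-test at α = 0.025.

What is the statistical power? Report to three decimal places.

Standardized effect: d = |μ_{device A} − μ_{device B}| / σ = |646.1 − 663.2| / 44.3 = 0.3860
Noncentrality parameter: δ = d·√(n/2) = 0.3860 × √(134/2) = 3.1596
One-sided α = 0.025 → critical value z_{0.025} = 1.960.
Power = P(Z > 1.960 − δ) = Φ(1.200) = 0.8849.

Power ≈ 0.885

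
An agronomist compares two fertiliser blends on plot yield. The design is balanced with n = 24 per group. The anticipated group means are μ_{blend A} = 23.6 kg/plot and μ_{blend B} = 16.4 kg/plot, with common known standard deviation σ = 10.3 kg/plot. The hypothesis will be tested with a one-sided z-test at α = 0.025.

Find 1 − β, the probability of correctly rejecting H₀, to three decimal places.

Standardized effect: d = |μ_{blend A} − μ_{blend B}| / σ = |23.6 − 16.4| / 10.3 = 0.6990
Noncentrality parameter: δ = d·√(n/2) = 0.6990 × √(24/2) = 2.4215
Critical value for a one-sided test at α = 0.025: z_α = 1.960.
Power = Φ(δ − 1.960) = Φ(0.462) = 0.6778.

Power ≈ 0.678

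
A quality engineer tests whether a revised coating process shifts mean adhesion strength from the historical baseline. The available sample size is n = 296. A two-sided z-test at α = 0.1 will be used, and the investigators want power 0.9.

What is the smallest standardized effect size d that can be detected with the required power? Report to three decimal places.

d ≈ 0.170

Required noncentrality: δ = z_{0.05} + z_{0.10} = 1.645 + 1.282 = 2.926.
(The second rejection-region term Φ(−δ − z_{α/2}) is negligible and dropped.)
δ = d·√n ⇒ d = δ/√n = 2.926/√296 = 0.1701.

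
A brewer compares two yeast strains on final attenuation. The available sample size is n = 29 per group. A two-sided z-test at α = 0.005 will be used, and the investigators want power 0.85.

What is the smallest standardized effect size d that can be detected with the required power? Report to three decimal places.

Need Φ(δ − 2.807) = 0.85, so δ = 2.807 + 1.036 = 3.843.
(The second rejection-region term Φ(−δ − z_{α/2}) is negligible and dropped.)
δ = d·√(n/2) ⇒ d = δ/√(n/2) = 3.843/√(29/2) = 1.0093.

d ≈ 1.009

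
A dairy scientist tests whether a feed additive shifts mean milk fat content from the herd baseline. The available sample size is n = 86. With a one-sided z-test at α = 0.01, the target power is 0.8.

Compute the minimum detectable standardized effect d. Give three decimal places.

Need Φ(δ − 2.326) = 0.8, so δ = 2.326 + 0.842 = 3.168.
δ = d·√n ⇒ d = δ/√n = 3.168/√86 = 0.3416.

d ≈ 0.342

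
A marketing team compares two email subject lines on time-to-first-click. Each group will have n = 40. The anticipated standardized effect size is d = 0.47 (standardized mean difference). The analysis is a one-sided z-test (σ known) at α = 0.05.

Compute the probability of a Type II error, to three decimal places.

Noncentrality parameter: δ = d·√(n/2) = 0.47 × √(40/2) = 2.1019
Critical value for a one-sided test at α = 0.05: z_α = 1.645.
Power = P(Z > 1.645 − δ) = Φ(0.457) = 0.6762.
Type II error: β = 1 − power = 1 − 0.6762 = 0.3238.

β ≈ 0.324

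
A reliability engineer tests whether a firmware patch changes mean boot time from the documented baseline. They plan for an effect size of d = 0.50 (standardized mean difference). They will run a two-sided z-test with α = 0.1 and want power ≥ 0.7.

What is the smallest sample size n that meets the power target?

n = 19

Set Φ(δ − 1.645) = 0.7; then δ − 1.645 = Φ⁻¹(0.7) = 0.524, giving δ = 2.169.
(For δ > 0 the lower-tail rejection region contributes negligibly to power, so the one-term inversion is standard.)
δ = d·√n ⇒ n = (δ/d)² = (2.169 / 0.50)² = 18.82.
Rounding up, n = 19.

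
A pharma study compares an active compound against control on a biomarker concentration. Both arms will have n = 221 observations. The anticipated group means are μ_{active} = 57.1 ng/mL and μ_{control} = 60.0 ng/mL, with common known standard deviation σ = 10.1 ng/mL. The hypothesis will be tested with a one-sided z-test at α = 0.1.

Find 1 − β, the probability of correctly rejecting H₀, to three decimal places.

Power ≈ 0.959

Standardized effect: d = |μ_{active} − μ_{control}| / σ = |57.1 − 60.0| / 10.1 = 0.2871
Noncentrality parameter: δ = d·√(n/2) = 0.2871 × √(221/2) = 3.0183
One-sided α = 0.1 → critical value z_{0.1} = 1.282.
Power = P(Z > 1.282 − δ) = Φ(1.737) = 0.9588.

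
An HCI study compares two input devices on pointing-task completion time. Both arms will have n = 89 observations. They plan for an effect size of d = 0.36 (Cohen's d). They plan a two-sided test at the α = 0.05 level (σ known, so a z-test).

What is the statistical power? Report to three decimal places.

Power ≈ 0.671

Noncentrality parameter: δ = d·√(n/2) = 0.36 × √(89/2) = 2.4015
Two-sided α = 0.05 → critical value z_{0.025} = 1.960.
Power = Φ(δ − 1.960) + Φ(−δ − 1.960) = Φ(0.442) + Φ(-4.361) = 0.6706 + 0.0000 = 0.6706.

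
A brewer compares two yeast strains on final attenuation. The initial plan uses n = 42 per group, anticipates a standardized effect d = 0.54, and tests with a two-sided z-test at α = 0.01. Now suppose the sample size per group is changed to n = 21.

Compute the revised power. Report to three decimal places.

Power ≈ 0.204

With n = 21 per group: δ = d·√(n/2) = 0.54 × √(21/2) = 1.7498. Critical value z_{0.005} = 2.576.
Revised power = Φ(δ − 2.576) + Φ(−δ − 2.576) = Φ(-0.826) + Φ(-4.326) = 0.2044 + 0.0000 = 0.2044.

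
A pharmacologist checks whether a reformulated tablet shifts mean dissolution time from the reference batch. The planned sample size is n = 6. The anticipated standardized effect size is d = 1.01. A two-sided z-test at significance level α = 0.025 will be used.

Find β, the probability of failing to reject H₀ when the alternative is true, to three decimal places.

Noncentrality parameter: δ = d·√n = 1.01 × √6 = 2.4740
Critical value for a two-sided test at α = 0.025: z_{α/2} = 2.241.
Power = Φ(δ − 2.241) + Φ(−δ − 2.241) = Φ(0.233) + Φ(-4.715) = 0.5920 + 0.0000 = 0.5920.
Type II error: β = 1 − power = 1 − 0.5920 = 0.4080.

β ≈ 0.408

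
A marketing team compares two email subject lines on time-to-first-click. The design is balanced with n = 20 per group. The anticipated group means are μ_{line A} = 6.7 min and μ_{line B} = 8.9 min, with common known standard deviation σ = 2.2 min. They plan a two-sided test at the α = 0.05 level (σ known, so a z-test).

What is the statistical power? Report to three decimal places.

Power ≈ 0.885

Standardized effect: d = |μ_{line A} − μ_{line B}| / σ = |6.7 − 8.9| / 2.2 = 1.0000
Noncentrality parameter: δ = d·√(n/2) = 1.0000 × √(20/2) = 3.1623
Two-sided α = 0.05 → critical value z_{0.025} = 1.960.
Power = Φ(δ − 1.960) + Φ(−δ − 1.960) = Φ(1.202) + Φ(-5.122) = 0.8854 + 0.0000 = 0.8854.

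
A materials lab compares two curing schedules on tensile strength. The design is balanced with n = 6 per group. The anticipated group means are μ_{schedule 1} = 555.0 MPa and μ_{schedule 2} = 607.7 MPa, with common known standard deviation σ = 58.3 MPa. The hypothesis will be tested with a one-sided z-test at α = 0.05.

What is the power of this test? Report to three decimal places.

Power ≈ 0.468

Standardized effect: d = |μ_{schedule 1} − μ_{schedule 2}| / σ = |555.0 − 607.7| / 58.3 = 0.9039
Noncentrality parameter: δ = d·√(n/2) = 0.9039 × √(6/2) = 1.5657
Critical value for a one-sided test at α = 0.05: z_α = 1.645.
Power = P(Z > 1.645 − δ) = Φ(-0.079) = 0.4684.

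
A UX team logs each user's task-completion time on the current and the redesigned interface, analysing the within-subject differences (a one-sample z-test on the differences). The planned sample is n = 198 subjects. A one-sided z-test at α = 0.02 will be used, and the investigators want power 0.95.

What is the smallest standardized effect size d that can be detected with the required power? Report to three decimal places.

d ≈ 0.263

Required noncentrality: δ = z_{0.02} + z_{0.05} = 2.054 + 1.645 = 3.699.
δ = d·√n ⇒ d = δ/√n = 3.699/√198 = 0.2628.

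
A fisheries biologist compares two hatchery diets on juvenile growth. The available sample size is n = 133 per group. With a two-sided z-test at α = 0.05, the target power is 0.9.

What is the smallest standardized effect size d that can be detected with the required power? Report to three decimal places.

d ≈ 0.398

Need Φ(δ − 1.960) = 0.9, so δ = 1.960 + 1.282 = 3.242.
(Lower-tail contribution to power is negligible for δ > 0.)
δ = d·√(n/2) ⇒ d = δ/√(n/2) = 3.242/√(133/2) = 0.3975.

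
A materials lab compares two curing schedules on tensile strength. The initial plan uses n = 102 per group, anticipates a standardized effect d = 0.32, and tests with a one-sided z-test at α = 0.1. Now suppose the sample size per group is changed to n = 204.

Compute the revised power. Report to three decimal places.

Power ≈ 0.974

With n = 204 per group: δ = d·√(n/2) = 0.32 × √(204/2) = 3.2318. Critical value z_{0.1} = 1.282.
Revised power = P(Z > 1.282 − δ) = Φ(1.950) = 0.9744.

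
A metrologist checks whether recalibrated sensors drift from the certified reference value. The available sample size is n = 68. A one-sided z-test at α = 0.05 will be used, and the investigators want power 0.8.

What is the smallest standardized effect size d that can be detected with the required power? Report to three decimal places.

d ≈ 0.302

Required noncentrality: δ = z_{0.05} + z_{0.20} = 1.645 + 0.842 = 2.486.
δ = d·√n ⇒ d = δ/√n = 2.486/√68 = 0.3015.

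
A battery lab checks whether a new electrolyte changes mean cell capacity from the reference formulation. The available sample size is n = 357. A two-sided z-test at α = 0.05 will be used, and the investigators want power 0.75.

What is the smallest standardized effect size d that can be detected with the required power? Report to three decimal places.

Required noncentrality: δ = z_{0.025} + z_{0.25} = 1.960 + 0.674 = 2.634.
(The second rejection-region term Φ(−δ − z_{α/2}) is negligible and dropped.)
δ = d·√n ⇒ d = δ/√n = 2.634/√357 = 0.1394.

d ≈ 0.139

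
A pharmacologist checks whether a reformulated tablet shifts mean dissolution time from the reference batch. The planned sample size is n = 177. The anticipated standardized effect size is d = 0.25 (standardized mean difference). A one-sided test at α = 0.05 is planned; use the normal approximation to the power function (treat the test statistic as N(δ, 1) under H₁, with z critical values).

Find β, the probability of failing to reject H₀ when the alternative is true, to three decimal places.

β ≈ 0.046

Noncentrality parameter: λ = d·√n = 0.25 × √177 = 3.3260
Critical value for a one-sided test at α = 0.05: z_α = 1.645.
Power = P(Z > 1.645 − λ) = Φ(1.681) = 0.9536.
Type II error: β = 1 − power = 1 − 0.9536 = 0.0464.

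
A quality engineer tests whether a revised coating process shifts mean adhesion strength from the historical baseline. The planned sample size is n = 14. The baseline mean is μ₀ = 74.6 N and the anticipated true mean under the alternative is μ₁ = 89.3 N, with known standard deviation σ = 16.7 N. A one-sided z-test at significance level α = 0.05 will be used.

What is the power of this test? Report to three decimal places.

Power ≈ 0.950

Standardized effect: d = |μ₁ − μ₀| / σ = |89.3 − 74.6| / 16.7 = 0.8802
Noncentrality parameter: δ = d·√n = 0.8802 × √14 = 3.2936
Critical value for a one-sided test at α = 0.05: z_α = 1.645.
Power = P(Z > 1.645 − δ) = Φ(1.649) = 0.9504.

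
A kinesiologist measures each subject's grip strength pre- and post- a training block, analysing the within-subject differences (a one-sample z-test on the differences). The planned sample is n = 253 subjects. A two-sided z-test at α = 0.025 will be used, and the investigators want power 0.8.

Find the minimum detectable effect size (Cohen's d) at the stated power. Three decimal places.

Required noncentrality: δ = z_{0.0125} + z_{0.20} = 2.241 + 0.842 = 3.083.
(The second rejection-region term Φ(−δ − z_{α/2}) is negligible and dropped.)
δ = d·√n ⇒ d = δ/√n = 3.083/√253 = 0.1938.

d ≈ 0.194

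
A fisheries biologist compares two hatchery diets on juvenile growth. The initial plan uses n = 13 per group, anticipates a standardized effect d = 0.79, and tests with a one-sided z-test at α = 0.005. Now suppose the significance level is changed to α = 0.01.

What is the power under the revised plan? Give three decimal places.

Power ≈ 0.377

δ = d·√(n/2) = 0.79 × √(13/2) = 2.0141 (unchanged). New critical value: z_{0.01} = 2.326.
Revised power = Φ(δ − 2.326) = Φ(-0.312) = 0.3774.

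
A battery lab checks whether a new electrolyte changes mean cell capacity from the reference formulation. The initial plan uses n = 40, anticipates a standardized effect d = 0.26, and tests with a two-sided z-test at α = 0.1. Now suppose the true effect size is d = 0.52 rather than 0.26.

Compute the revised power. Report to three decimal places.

Power ≈ 0.950

With d = 0.52: δ = d·√n = 0.52 × √40 = 3.2888. Critical value z_{0.05} = 1.645.
Revised power = Φ(δ − 1.645) + Φ(−δ − 1.645) = Φ(1.644) + Φ(-4.934) = 0.9499 + 0.0000 = 0.9499.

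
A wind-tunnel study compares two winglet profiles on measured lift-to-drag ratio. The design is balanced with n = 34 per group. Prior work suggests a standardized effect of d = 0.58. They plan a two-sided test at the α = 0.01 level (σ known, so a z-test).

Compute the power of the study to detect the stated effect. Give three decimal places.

Power ≈ 0.427

Noncentrality parameter: δ = d·√(n/2) = 0.58 × √(34/2) = 2.3914
Critical value for a two-sided test at α = 0.01: z_{α/2} = 2.576.
Power = Φ(δ − 2.576) + Φ(−δ − 2.576) = Φ(-0.184) + Φ(-4.967) = 0.4268 + 0.0000 = 0.4268.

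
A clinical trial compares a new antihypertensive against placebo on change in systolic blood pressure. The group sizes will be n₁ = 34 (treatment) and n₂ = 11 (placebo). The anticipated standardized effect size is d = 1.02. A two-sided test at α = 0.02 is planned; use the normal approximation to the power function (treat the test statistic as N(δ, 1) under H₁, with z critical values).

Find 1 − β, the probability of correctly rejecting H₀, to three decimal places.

Power ≈ 0.730

Noncentrality parameter: δ = d / √(1/n₁ + 1/n₂) = 1.02 / √(1/34 + 1/11) = 2.9406
Critical value for a two-sided test at α = 0.02: z_{α/2} = 2.326.
Power = Φ(δ − 2.326) + Φ(−δ − 2.326) = Φ(0.614) + Φ(-5.267) = 0.7305 + 0.0000 = 0.7305.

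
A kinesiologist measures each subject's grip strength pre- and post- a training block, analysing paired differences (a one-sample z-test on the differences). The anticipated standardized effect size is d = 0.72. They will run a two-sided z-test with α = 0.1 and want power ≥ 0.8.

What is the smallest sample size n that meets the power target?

For power 0.8 need Φ(δ − z_{0.05}) = 0.8, so δ = z_{0.05} + z_{0.20} = 1.645 + 0.842 = 2.486.
(The Φ(−δ − z_{α/2}) term is vanishingly small for δ > 0 and is dropped in the standard sample-size formula.)
δ = d·√n ⇒ n = (δ/d)² = (2.486 / 0.72)² = 11.93.
Rounding up, n = 12.

n = 12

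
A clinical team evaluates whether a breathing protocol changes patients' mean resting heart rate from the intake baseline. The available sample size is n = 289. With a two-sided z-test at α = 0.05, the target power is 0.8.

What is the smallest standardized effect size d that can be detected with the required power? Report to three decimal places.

Required noncentrality: δ = z_{0.025} + z_{0.20} = 1.960 + 0.842 = 2.802.
(The second rejection-region term Φ(−δ − z_{α/2}) is negligible and dropped.)
δ = d·√n ⇒ d = δ/√n = 2.802/√289 = 0.1648.

d ≈ 0.165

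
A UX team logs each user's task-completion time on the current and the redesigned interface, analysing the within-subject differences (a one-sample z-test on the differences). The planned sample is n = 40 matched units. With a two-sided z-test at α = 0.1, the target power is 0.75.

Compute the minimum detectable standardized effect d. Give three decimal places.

Required noncentrality: δ = z_{0.05} + z_{0.25} = 1.645 + 0.674 = 2.319.
(The second rejection-region term Φ(−δ − z_{α/2}) is negligible and dropped.)
δ = d·√n ⇒ d = δ/√n = 2.319/√40 = 0.3667.

d ≈ 0.367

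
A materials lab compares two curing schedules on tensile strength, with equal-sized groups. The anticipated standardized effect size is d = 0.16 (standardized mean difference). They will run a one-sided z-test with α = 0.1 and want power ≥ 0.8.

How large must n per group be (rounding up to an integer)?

For power 0.8 need Φ(δ − z_{0.1}) = 0.8, so δ = z_{0.1} + z_{0.20} = 1.282 + 0.842 = 2.123.
δ = d·√(n/2) ⇒ n = 2(δ/d)² = 2 × (2.123 / 0.16)² = 352.18.
Round up to the next whole unit.

n = 353 per group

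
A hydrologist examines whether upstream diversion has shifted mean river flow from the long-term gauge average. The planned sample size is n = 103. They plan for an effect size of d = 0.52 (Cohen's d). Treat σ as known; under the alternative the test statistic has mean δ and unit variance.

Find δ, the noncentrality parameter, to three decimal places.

The noncentrality parameter scales effect size by the design's sample-size factor: δ = d·√n = 0.52 × √103 = 5.2774

δ ≈ 5.277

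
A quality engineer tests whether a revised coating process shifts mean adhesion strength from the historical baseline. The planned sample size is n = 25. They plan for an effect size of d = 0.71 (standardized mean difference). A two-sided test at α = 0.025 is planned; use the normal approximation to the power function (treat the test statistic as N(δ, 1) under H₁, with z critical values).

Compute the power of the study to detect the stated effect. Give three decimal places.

Noncentrality parameter: δ = d·√n = 0.71 × √25 = 3.5500
Critical value for a two-sided test at α = 0.025: z_{α/2} = 2.241.
Power = Φ(δ − 2.241) + Φ(−δ − 2.241) = Φ(1.309) + Φ(-5.791) = 0.9047 + 0.0000 = 0.9047.

Power ≈ 0.905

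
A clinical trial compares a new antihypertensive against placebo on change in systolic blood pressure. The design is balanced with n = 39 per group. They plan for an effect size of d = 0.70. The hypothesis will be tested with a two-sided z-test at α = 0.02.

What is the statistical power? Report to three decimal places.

Power ≈ 0.778

Noncentrality parameter: δ = d·√(n/2) = 0.70 × √(39/2) = 3.0911
Critical value for a two-sided test at α = 0.02: z_{α/2} = 2.326.
Power = Φ(δ − 2.326) + Φ(−δ − 2.326) = Φ(0.765) + Φ(-5.417) = 0.7778 + 0.0000 = 0.7778.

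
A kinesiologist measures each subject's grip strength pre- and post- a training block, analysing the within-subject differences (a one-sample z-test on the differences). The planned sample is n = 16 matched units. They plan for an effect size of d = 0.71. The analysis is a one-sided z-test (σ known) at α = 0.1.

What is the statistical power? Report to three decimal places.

Noncentrality parameter: δ = d·√n = 0.71 × √16 = 2.8400
Critical value for a one-sided test at α = 0.1: z_α = 1.282.
Power = P(Z > 1.282 − δ) = Φ(1.558) = 0.9404.

Power ≈ 0.940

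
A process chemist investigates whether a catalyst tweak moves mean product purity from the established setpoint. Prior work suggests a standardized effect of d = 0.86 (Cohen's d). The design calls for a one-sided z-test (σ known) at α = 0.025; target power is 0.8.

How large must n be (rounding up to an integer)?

For power 0.8 need Φ(δ − z_{0.025}) = 0.8, so δ = z_{0.025} + z_{0.20} = 1.960 + 0.842 = 2.802.
δ = d·√n ⇒ n = (δ/d)² = (2.802 / 0.86)² = 10.61.
Round up to the next whole unit.

n = 11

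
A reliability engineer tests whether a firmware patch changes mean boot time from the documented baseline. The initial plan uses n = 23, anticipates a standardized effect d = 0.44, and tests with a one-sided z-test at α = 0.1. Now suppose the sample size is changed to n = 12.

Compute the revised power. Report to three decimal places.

Power ≈ 0.596

With n = 12: δ = d·√n = 0.44 × √12 = 1.5242. Critical value z_{0.1} = 1.282.
Revised power = Φ(δ − 1.282) = Φ(0.243) = 0.5959.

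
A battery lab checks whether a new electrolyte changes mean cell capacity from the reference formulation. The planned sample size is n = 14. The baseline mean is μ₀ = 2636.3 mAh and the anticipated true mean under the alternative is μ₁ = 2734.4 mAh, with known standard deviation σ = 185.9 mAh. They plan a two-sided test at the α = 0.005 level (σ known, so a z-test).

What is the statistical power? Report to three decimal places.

Power ≈ 0.203

Standardized effect: d = |μ₁ − μ₀| / σ = |2734.4 − 2636.3| / 185.9 = 0.5277
Noncentrality parameter: δ = d·√n = 0.5277 × √14 = 1.9745
Two-sided α = 0.005 → critical value z_{0.0025} = 2.807.
Power = Φ(δ − 2.807) + Φ(−δ − 2.807) = Φ(-0.833) + Φ(-4.782) = 0.2025 + 0.0000 = 0.2026.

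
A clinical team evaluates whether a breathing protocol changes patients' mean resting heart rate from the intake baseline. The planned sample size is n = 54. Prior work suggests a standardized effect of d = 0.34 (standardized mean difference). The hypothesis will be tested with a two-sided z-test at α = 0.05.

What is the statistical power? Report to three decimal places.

Noncentrality parameter: δ = d·√n = 0.34 × √54 = 2.4985
Critical value for a two-sided test at α = 0.05: z_{α/2} = 1.960.
Power = Φ(δ − 1.960) + Φ(−δ − 1.960) = Φ(0.539) + Φ(-4.458) = 0.7049 + 0.0000 = 0.7049.

Power ≈ 0.705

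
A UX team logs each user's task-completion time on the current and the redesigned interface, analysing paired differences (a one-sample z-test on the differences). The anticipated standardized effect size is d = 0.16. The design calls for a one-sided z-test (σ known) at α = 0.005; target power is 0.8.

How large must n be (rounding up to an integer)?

Set Φ(δ − 2.576) = 0.8; then δ − 2.576 = Φ⁻¹(0.8) = 0.842, giving δ = 3.417.
δ = d·√n ⇒ n = (δ/d)² = (3.417 / 0.16)² = 456.21.
Rounding up, n = 457.

n = 457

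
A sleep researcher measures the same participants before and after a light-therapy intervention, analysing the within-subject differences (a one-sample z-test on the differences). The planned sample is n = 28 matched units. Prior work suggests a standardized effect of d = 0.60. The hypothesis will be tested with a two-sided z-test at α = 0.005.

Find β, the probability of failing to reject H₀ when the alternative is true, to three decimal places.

β ≈ 0.356

Noncentrality parameter: δ = d·√n = 0.60 × √28 = 3.1749
Two-sided α = 0.005 → critical value z_{0.0025} = 2.807.
Power = Φ(δ − 2.807) + Φ(−δ − 2.807) = Φ(0.368) + Φ(-5.982) = 0.6435 + 0.0000 = 0.6435.
Type II error: β = 1 − power = 1 − 0.6435 = 0.3565.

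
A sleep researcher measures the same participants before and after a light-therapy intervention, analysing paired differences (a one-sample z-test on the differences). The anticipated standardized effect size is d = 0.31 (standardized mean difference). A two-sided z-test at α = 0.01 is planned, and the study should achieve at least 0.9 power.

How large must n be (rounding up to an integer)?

Set Φ(δ − 2.576) = 0.9; then δ − 2.576 = Φ⁻¹(0.9) = 1.282, giving δ = 3.857.
(The Φ(−δ − z_{α/2}) term is vanishingly small for δ > 0 and is dropped in the standard sample-size formula.)
δ = d·√n ⇒ n = (δ/d)² = (3.857 / 0.31)² = 154.83.
Round up to the next whole unit.

n = 155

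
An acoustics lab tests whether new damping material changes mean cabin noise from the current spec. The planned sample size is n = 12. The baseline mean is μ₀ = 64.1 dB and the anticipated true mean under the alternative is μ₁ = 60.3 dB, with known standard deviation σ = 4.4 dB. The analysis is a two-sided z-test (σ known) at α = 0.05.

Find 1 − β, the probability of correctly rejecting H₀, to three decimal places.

Standardized effect: d = |μ₁ − μ₀| / σ = |60.3 − 64.1| / 4.4 = 0.8636
Noncentrality parameter: δ = d·√n = 0.8636 × √12 = 2.9917
Critical value for a two-sided test at α = 0.05: z_{α/2} = 1.960.
Power = Φ(δ − 1.960) + Φ(−δ − 1.960) = Φ(1.032) + Φ(-4.952) = 0.8489 + 0.0000 = 0.8489.

Power ≈ 0.849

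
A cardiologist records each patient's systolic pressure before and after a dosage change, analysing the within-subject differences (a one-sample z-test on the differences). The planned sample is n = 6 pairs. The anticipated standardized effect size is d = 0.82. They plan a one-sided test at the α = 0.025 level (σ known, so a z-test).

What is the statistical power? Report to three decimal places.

Noncentrality parameter: δ = d·√n = 0.82 × √6 = 2.0086
Critical value for a one-sided test at α = 0.025: z_α = 1.960.
Power = P(Z > 1.960 − δ) = Φ(0.049) = 0.5194.

Power ≈ 0.519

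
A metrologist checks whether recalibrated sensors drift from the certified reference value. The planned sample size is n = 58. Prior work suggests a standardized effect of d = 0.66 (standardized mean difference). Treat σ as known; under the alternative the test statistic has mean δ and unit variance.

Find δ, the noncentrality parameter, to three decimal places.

δ = d·√n = 0.66 × √58 = 5.0264

δ ≈ 5.026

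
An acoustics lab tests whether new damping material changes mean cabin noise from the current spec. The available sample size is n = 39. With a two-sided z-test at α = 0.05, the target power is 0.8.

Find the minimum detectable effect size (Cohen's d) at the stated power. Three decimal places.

d ≈ 0.449

Need Φ(δ − 1.960) = 0.8, so δ = 1.960 + 0.842 = 2.802.
(The second rejection-region term Φ(−δ − z_{α/2}) is negligible and dropped.)
δ = d·√n ⇒ d = δ/√n = 2.802/√39 = 0.4486.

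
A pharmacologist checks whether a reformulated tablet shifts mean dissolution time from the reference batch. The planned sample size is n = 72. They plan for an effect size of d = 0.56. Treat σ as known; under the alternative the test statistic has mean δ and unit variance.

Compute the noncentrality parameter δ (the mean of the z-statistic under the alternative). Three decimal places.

δ = d·√n = 0.56 × √72 = 4.7518

δ ≈ 4.752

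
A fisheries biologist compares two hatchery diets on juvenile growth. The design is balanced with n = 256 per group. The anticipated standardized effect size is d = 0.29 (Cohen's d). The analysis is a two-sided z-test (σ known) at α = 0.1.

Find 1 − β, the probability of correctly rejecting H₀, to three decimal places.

Power ≈ 0.949

Noncentrality parameter: δ = d·√(n/2) = 0.29 × √(256/2) = 3.2810
Two-sided α = 0.1 → critical value z_{0.05} = 1.645.
Power = Φ(δ − 1.645) + Φ(−δ − 1.645) = Φ(1.636) + Φ(-4.926) = 0.9491 + 0.0000 = 0.9491.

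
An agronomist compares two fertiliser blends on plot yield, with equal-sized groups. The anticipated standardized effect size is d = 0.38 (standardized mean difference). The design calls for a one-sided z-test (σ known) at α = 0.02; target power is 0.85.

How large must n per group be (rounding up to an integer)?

For power 0.85 need Φ(δ − z_{0.02}) = 0.85, so δ = z_{0.02} + z_{0.15} = 2.054 + 1.036 = 3.090.
δ = d·√(n/2) ⇒ n = 2(δ/d)² = 2 × (3.090 / 0.38)² = 132.26.
Round up to the next whole unit.

n = 133 per group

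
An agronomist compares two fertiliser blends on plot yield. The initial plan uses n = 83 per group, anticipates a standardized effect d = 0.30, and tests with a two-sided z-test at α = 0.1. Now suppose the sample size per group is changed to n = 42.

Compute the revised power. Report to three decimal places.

Power ≈ 0.395

With n = 42 per group: δ = d·√(n/2) = 0.30 × √(42/2) = 1.3748. Critical value z_{0.05} = 1.645.
Revised power = Φ(δ − 1.645) + Φ(−δ − 1.645) = Φ(-0.270) + Φ(-3.020) = 0.3935 + 0.0013 = 0.3948.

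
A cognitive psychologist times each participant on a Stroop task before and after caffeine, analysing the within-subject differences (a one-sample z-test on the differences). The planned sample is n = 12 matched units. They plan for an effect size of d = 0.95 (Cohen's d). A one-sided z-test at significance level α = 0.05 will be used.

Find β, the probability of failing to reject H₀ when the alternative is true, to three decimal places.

Noncentrality parameter: δ = d·√n = 0.95 × √12 = 3.2909
One-sided α = 0.05 → critical value z_{0.05} = 1.645.
Power = Φ(δ − 1.645) = Φ(1.646) = 0.9501.
Type II error: β = 1 − power = 1 − 0.9501 = 0.0499.

β ≈ 0.050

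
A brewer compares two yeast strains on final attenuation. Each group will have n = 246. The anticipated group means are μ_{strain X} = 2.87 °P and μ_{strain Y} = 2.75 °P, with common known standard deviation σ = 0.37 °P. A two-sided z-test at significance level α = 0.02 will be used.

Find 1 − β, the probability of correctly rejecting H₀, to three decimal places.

Standardized effect: d = |μ_{strain X} − μ_{strain Y}| / σ = |2.87 − 2.75| / 0.37 = 0.3243
Noncentrality parameter: δ = d·√(n/2) = 0.3243 × √(246/2) = 3.5969
Critical value for a two-sided test at α = 0.02: z_{α/2} = 2.326.
Power = Φ(δ − 2.326) + Φ(−δ − 2.326) = Φ(1.271) + Φ(-5.923) = 0.8981 + 0.0000 = 0.8981.

Power ≈ 0.898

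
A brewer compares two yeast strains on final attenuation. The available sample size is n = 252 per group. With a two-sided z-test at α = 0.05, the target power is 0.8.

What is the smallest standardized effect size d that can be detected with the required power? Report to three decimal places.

d ≈ 0.250

Need Φ(δ − 1.960) = 0.8, so δ = 1.960 + 0.842 = 2.802.
(Lower-tail contribution to power is negligible for δ > 0.)
δ = d·√(n/2) ⇒ d = δ/√(n/2) = 2.802/√(252/2) = 0.2496.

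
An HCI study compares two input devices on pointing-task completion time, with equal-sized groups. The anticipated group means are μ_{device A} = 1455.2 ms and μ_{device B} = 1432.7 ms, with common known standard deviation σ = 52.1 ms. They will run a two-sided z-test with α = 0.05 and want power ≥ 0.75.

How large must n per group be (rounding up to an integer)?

Standardized effect: d = |μ_{device A} − μ_{device B}| / σ = |1455.2 − 1432.7| / 52.1 = 0.4319
Set Φ(δ − 1.960) = 0.75; then δ − 1.960 = Φ⁻¹(0.75) = 0.674, giving δ = 2.634.
(For δ > 0 the lower-tail rejection region contributes negligibly to power, so the one-term inversion is standard.)
δ = d·√(n/2) ⇒ n = 2(δ/d)² = 2 × (2.634 / 0.4319)² = 74.43.
Round up to the next whole unit.

n = 75 per group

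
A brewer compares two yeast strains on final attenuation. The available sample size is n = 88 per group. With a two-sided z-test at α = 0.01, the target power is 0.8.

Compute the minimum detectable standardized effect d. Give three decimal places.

Required noncentrality: δ = z_{0.005} + z_{0.20} = 2.576 + 0.842 = 3.417.
(The second rejection-region term Φ(−δ − z_{α/2}) is negligible and dropped.)
δ = d·√(n/2) ⇒ d = δ/√(n/2) = 3.417/√(88/2) = 0.5152.

d ≈ 0.515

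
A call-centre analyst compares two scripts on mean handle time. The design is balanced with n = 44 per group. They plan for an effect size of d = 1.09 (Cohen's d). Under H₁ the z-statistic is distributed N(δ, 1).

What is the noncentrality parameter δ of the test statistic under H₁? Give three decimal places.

δ ≈ 5.113

The noncentrality parameter scales effect size by the design's sample-size factor: δ = d·√(n/2) = 1.09 × √(44/2) = 5.1126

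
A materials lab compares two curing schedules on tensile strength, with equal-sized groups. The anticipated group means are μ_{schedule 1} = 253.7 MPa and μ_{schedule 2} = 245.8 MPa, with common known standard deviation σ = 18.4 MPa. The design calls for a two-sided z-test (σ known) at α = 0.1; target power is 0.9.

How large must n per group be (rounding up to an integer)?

n = 93 per group

Standardized effect: d = |μ_{schedule 1} − μ_{schedule 2}| / σ = |253.7 − 245.8| / 18.4 = 0.4293
Set Φ(δ − 1.645) = 0.9; then δ − 1.645 = Φ⁻¹(0.9) = 1.282, giving δ = 2.926.
(For δ > 0 the lower-tail rejection region contributes negligibly to power, so the one-term inversion is standard.)
δ = d·√(n/2) ⇒ n = 2(δ/d)² = 2 × (2.926 / 0.4293)² = 92.91.
Round up to the next whole unit.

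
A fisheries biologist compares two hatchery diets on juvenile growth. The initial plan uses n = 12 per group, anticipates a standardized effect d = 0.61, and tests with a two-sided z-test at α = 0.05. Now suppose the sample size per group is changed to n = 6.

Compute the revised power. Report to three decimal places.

With n = 6 per group: δ = d·√(n/2) = 0.61 × √(6/2) = 1.0566. Critical value z_{0.025} = 1.960.
Revised power = Φ(δ − 1.960) + Φ(−δ − 1.960) = Φ(-0.903) + Φ(-3.017) = 0.1832 + 0.0013 = 0.1844.

Power ≈ 0.184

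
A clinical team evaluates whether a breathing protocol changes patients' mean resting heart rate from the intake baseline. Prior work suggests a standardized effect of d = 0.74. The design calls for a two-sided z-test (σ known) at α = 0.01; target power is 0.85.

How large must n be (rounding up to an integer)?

n = 24

Set Φ(δ − 2.576) = 0.85; then δ − 2.576 = Φ⁻¹(0.85) = 1.036, giving δ = 3.612.
(For δ > 0 the lower-tail rejection region contributes negligibly to power, so the one-term inversion is standard.)
δ = d·√n ⇒ n = (δ/d)² = (3.612 / 0.74)² = 23.83.
Rounding up, n = 24.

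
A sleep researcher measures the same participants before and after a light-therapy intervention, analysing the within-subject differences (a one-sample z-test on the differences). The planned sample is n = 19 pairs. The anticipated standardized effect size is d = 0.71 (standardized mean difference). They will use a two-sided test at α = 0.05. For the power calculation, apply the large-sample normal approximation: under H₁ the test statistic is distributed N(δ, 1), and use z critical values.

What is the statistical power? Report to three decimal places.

Power ≈ 0.872

Noncentrality parameter: δ = d·√n = 0.71 × √19 = 3.0948
Two-sided α = 0.05 → critical value z_{0.025} = 1.960.
Power = Φ(δ − 1.960) + Φ(−δ − 1.960) = Φ(1.135) + Φ(-5.055) = 0.8718 + 0.0000 = 0.8718.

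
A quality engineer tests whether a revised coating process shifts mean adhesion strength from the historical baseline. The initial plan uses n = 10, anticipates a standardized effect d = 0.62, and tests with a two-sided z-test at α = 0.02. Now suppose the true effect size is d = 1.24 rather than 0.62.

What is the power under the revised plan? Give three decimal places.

Power ≈ 0.945

With d = 1.24: δ = d·√n = 1.24 × √10 = 3.9212. Critical value z_{0.01} = 2.326.
Revised power = Φ(δ − 2.326) + Φ(−δ − 2.326) = Φ(1.595) + Φ(-6.248) = 0.9446 + 0.0000 = 0.9446.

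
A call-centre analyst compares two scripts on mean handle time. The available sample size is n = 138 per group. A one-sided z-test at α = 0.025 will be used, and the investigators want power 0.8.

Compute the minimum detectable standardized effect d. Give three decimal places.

d ≈ 0.337

Required noncentrality: δ = z_{0.025} + z_{0.20} = 1.960 + 0.842 = 2.802.
δ = d·√(n/2) ⇒ d = δ/√(n/2) = 2.802/√(138/2) = 0.3373.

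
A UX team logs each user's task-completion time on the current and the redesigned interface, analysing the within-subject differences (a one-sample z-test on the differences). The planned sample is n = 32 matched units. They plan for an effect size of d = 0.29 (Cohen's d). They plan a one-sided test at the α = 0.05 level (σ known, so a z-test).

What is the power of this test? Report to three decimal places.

Noncentrality parameter: λ = d·√n = 0.29 × √32 = 1.6405
One-sided α = 0.05 → critical value z_{0.05} = 1.645.
Power = Φ(λ − 1.645) = Φ(-0.004) = 0.4983.

Power ≈ 0.498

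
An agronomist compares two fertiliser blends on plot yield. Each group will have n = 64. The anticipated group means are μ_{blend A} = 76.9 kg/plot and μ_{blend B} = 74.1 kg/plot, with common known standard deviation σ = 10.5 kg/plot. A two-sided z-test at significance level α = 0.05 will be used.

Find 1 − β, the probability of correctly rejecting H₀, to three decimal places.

Standardized effect: d = |μ_{blend A} − μ_{blend B}| / σ = |76.9 − 74.1| / 10.5 = 0.2667
Noncentrality parameter: δ = d·√(n/2) = 0.2667 × √(64/2) = 1.5085
Two-sided α = 0.05 → critical value z_{0.025} = 1.960.
Power = Φ(δ − 1.960) + Φ(−δ − 1.960) = Φ(-0.451) + Φ(-3.468) = 0.3258 + 0.0003 = 0.3261.

Power ≈ 0.326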